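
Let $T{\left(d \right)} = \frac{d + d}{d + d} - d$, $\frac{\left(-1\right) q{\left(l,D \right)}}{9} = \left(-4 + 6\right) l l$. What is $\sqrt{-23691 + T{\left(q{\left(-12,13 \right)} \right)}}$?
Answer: $i \sqrt{21098} \approx 145.25 i$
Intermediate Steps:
$q{\left(l,D \right)} = - 18 l^{2}$ ($q{\left(l,D \right)} = - 9 \left(-4 + 6\right) l l = - 9 \cdot 2 l^{2} = - 18 l^{2}$)
$T{\left(d \right)} = 1 - d$ ($T{\left(d \right)} = \frac{2 d}{2 d} - d = 2 d \frac{1}{2 d} - d = 1 - d$)
$\sqrt{-23691 + T{\left(q{\left(-12,13 \right)} \right)}} = \sqrt{-23691 - \left(-1 - 18 \left(-12\right)^{2}\right)} = \sqrt{-23691 - \left(-1 - 2592\right)} = \sqrt{-23691 + \left(1 - -2592\right)} = \sqrt{-23691 + \left(1 + 2592\right)} = \sqrt{-23691 + 2593} = \sqrt{-21098} = i \sqrt{21098}$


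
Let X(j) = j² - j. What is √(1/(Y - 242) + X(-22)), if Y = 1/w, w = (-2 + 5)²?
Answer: √2398080881/2177 ≈ 22.494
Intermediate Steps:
w = 9 (w = 3² = 9)
Y = ⅑ (Y = 1/9 = ⅑ ≈ 0.11111)
√(1/(Y - 242) + X(-22)) = √(1/(⅑ - 242) - 22*(-1 - 22)) = √(1/(-2177/9) - 22*(-23)) = √(-9/2177 + 506) = √(1101553/2177) = √2398080881/2177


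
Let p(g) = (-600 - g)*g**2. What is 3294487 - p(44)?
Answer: 4541271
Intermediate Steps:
p(g) = g**2*(-600 - g)
3294487 - p(44) = 3294487 - 44**2*(-600 - 1*44) = 3294487 - 1936*(-600 - 44) = 3294487 - 1936*(-644) = 3294487 - 1*(-1246784) = 3294487 + 1246784 = 4541271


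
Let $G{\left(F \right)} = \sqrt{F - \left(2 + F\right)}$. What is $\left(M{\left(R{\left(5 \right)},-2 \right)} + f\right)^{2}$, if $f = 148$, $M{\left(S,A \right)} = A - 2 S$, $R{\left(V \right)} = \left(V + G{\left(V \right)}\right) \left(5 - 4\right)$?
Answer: $18488 - 544 i \sqrt{2} \approx 18488.0 - 769.33 i$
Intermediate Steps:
$G{\left(F \right)} = i \sqrt{2}$ ($G{\left(F \right)} = \sqrt{-2} = i \sqrt{2}$)
$R{\left(V \right)} = V + i \sqrt{2}$ ($R{\left(V \right)} = \left(V + i \sqrt{2}\right) \left(5 - 4\right) = \left(V + i \sqrt{2}\right) 1 = V + i \sqrt{2}$)
$\left(M{\left(R{\left(5 \right)},-2 \right)} + f\right)^{2} = \left(\left(-2 - 2 \left(5 + i \sqrt{2}\right)\right) + 148\right)^{2} = \left(\left(-2 - \left(10 + 2 i \sqrt{2}\right)\right) + 148\right)^{2} = \left(\left(-12 - 2 i \sqrt{2}\right) + 148\right)^{2} = \left(136 - 2 i \sqrt{2}\right)^{2}$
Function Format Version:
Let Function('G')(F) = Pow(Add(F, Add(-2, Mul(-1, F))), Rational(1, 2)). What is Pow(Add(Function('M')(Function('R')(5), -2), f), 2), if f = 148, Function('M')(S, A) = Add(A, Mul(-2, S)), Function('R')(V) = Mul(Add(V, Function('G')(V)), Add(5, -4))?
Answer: Add(18488, Mul(-544, I, Pow(2, Rational(1, 2)))) ≈ Add(18488., Mul(-769.33, I))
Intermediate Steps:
Function('G')(F) = Mul(I, Pow(2, Rational(1, 2))) (Function('G')(F) = Pow(-2, Rational(1, 2)) = Mul(I, Pow(2, Rational(1, 2))))
Function('R')(V) = Add(V, Mul(I, Pow(2, Rational(1, 2)))) (Function('R')(V) = Mul(Add(V, Mul(I, Pow(2, Rational(1, 2)))), Add(5, -4)) = Mul(Add(V, Mul(I, Pow(2, Rational(1, 2)))), 1) = Add(V, Mul(I, Pow(2, Rational(1, 2)))))
Pow(Add(Function('M')(Function('R')(5), -2), f), 2) = Pow(Add(Add(-2, Mul(-2, Add(5, Mul(I, Pow(2, Rational(1, 2)))))), 148), 2) = Pow(Add(Add(-2, Add(-10, Mul(-2, I, Pow(2, Rational(1, 2))))), 148), 2) = Pow(Add(Add(-12, Mul(-2, I, Pow(2, Rational(1, 2)))), 148), 2) = Pow(Add(136, Mul(-2, I, Pow(2, Rational(1, 2)))), 2)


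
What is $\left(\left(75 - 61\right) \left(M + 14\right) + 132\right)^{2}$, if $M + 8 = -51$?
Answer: $248004$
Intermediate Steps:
$M = -59$ ($M = -8 - 51 = -59$)
$\left(\left(75 - 61\right) \left(M + 14\right) + 132\right)^{2} = \left(\left(75 - 61\right) \left(-59 + 14\right) + 132\right)^{2} = \left(14 \left(-45\right) + 132\right)^{2} = \left(-630 + 132\right)^{2} = \left(-498\right)^{2} = 248004$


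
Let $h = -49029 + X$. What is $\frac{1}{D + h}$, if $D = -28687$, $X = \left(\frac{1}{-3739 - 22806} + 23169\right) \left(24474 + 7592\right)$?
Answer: $\frac{26545}{19719203749644} \approx 1.3461 \cdot 10^{-9}$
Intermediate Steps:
$X = \frac{19721266720864}{26545}$ ($X = \left(\frac{1}{-26545} + 23169\right) 32066 = \left(- \frac{1}{26545} + 23169\right) 32066 = \frac{615021104}{26545} \cdot 32066 = \frac{19721266720864}{26545} \approx 7.4294 \cdot 10^{8}$)
$h = \frac{19719965246059}{26545}$ ($h = -49029 + \frac{19721266720864}{26545} = \frac{19719965246059}{26545} \approx 7.4289 \cdot 10^{8}$)
$\frac{1}{D + h} = \frac{1}{-28687 + \frac{19719965246059}{26545}} = \frac{1}{\frac{19719203749644}{26545}} = \frac{26545}{19719203749644}$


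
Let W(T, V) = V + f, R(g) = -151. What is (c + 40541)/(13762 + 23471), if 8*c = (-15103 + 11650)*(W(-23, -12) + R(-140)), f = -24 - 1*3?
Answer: 490199/148932 ≈ 3.2914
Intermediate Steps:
f = -27 (f = -24 - 3 = -27)
W(T, V) = -27 + V (W(T, V) = V - 27 = -27 + V)
c = 328035/4 (c = ((-15103 + 11650)*((-27 - 12) - 151))/8 = (-3453*(-39 - 151))/8 = (-3453*(-190))/8 = (⅛)*656070 = 328035/4 ≈ 82009.)
(c + 40541)/(13762 + 23471) = (328035/4 + 40541)/(13762 + 23471) = (490199/4)/37233 = (490199/4)*(1/37233) = 490199/148932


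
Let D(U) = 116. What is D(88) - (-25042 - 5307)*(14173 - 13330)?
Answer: 25584323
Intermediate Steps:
D(88) - (-25042 - 5307)*(14173 - 13330) = 116 - (-25042 - 5307)*(14173 - 13330) = 116 - (-30349)*843 = 116 - 1*(-25584207) = 116 + 25584207 = 25584323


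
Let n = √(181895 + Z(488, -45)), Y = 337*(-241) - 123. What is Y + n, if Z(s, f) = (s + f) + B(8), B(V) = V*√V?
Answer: -81340 + √(182338 + 16*√2) ≈ -80913.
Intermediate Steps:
B(V) = V^(3/2)
Y = -81340 (Y = -81217 - 123 = -81340)
Z(s, f) = f + s + 16*√2 (Z(s, f) = (s + f) + 8^(3/2) = (f + s) + 16*√2 = f + s + 16*√2)
n = √(182338 + 16*√2) (n = √(181895 + (-45 + 488 + 16*√2)) = √(181895 + (443 + 16*√2)) = √(182338 + 16*√2) ≈ 427.04)
Y + n = -81340 + √(182338 + 16*√2)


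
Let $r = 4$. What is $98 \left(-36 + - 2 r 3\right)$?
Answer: $-5880$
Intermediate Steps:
$98 \left(-36 + - 2 r 3\right) = 98 \left(-36 + \left(-2\right) 4 \cdot 3\right) = 98 \left(-36 - 24\right) = 98 \left(-60\right) = -5880$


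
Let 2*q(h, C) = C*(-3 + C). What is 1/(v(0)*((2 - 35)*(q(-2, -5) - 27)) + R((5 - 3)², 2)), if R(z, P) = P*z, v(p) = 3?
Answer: 1/701 ≈ 0.0014265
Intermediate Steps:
q(h, C) = C*(-3 + C)/2 (q(h, C) = (C*(-3 + C))/2 = C*(-3 + C)/2)
1/(v(0)*((2 - 35)*(q(-2, -5) - 27)) + R((5 - 3)², 2)) = 1/(3*((2 - 35)*((½)*(-5)*(-3 - 5) - 27)) + 2*(5 - 3)²) = 1/(3*(-33*((½)*(-5)*(-8) - 27)) + 2*2²) = 1/(3*(-33*(20 - 27)) + 2*4) = 1/(3*(-33*(-7)) + 8) = 1/(3*231 + 8) = 1/(693 + 8) = 1/701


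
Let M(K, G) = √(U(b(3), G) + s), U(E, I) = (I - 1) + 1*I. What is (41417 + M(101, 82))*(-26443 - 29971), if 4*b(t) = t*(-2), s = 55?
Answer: -2336498638 - 56414*√218 ≈ -2.3373e+9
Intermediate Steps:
b(t) = -t/2 (b(t) = (t*(-2))/4 = (-2*t)/4 = -t/2)
U(E, I) = -1 + 2*I (U(E, I) = (-1 + I) + I = -1 + 2*I)
M(K, G) = √(54 + 2*G) (M(K, G) = √((-1 + 2*G) + 55) = √(54 + 2*G))
(41417 + M(101, 82))*(-26443 - 29971) = (41417 + √(54 + 2*82))*(-26443 - 29971) = (41417 + √(54 + 164))*(-56414) = (41417 + √218)*(-56414) = -2336498638 - 56414*√218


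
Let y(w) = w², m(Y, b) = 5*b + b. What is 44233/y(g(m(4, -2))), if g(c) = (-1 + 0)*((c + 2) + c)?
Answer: 44233/484 ≈ 91.391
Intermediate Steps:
m(Y, b) = 6*b
g(c) = -2 - 2*c (g(c) = -((2 + c) + c) = -(2 + 2*c) = -2 - 2*c)
44233/y(g(m(4, -2))) = 44233/((-2 - 12*(-2))²) = 44233/((-2 - 2*(-12))²) = 44233/((-2 + 24)²) = 44233/(22²) = 44233/484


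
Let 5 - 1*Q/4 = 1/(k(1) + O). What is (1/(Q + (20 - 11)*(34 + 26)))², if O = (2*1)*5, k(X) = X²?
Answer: 121/37896336 ≈ 3.1929e-6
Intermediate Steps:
O = 10 (O = 2*5 = 10)
Q = 216/11 (Q = 20 - 4/(1² + 10) = 20 - 4/(1 + 10) = 20 - 4/11 = 216/11 ≈ 19.636)
(1/(Q + (20 - 11)*(34 + 26)))² = (1/(216/11 + (20 - 11)*(34 + 26)))² = (1/(216/11 + 9*60))² = (1/(216/11 + 540))² = (1/(6156/11))² = (11/6156)² = 121/37896336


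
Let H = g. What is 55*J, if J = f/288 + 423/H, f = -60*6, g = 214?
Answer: 17105/428 ≈ 39.965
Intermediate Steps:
f = -360
H = 214
J = 311/428 (J = -360/288 + 423/214 = -360*1/288 + 423*(1/214) = -5/4 + 423/214 = 311/428 ≈ 0.72663)
55*J = 55*(311/428) = 17105/428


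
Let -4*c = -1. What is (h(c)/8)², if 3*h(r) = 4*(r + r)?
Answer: 1/144 ≈ 0.0069444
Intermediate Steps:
c = ¼ (c = -¼*(-1) = ¼ ≈ 0.25000)
h(r) = 8*r/3 (h(r) = (4*(r + r))/3 = (4*(2*r))/3 = (8*r)/3 = 8*r/3)
(h(c)/8)² = (((8/3)*(¼))/8)² = ((⅔)*(⅛))² = (1/12)² = 1/144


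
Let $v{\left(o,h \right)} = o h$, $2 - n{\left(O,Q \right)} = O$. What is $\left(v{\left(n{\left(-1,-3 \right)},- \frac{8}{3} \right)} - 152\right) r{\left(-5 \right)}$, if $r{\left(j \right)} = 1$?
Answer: $-160$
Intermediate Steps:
$n{\left(O,Q \right)} = 2 - O$
$v{\left(o,h \right)} = h o$
$\left(v{\left(n{\left(-1,-3 \right)},- \frac{8}{3} \right)} - 152\right) r{\left(-5 \right)} = \left(- \frac{8}{3} \left(2 - -1\right) - 152\right) 1 = \left(\left(-8\right) \frac{1}{3} \left(2 + 1\right) - 152\right) 1 = \left(\left(- \frac{8}{3}\right) 3 - 152\right) 1 = \left(-8 - 152\right) 1 = \left(-160\right) 1 = -160$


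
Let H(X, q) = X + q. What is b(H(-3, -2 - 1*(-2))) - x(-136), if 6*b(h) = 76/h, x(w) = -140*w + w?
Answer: -170174/9 ≈ -18908.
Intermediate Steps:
x(w) = -139*w
b(h) = 38/(3*h) (b(h) = (76/h)/6 = 38/(3*h))
b(H(-3, -2 - 1*(-2))) - x(-136) = 38/(3*(-3 + (-2 - 1*(-2)))) - (-139)*(-136) = 38/(3*(-3 + (-2 + 2))) - 1*18904 = 38/(3*(-3 + 0)) - 18904 = (38/3)/(-3) - 18904 = (38/3)*(-⅓) - 18904 = -38/9 - 18904 = -170174/9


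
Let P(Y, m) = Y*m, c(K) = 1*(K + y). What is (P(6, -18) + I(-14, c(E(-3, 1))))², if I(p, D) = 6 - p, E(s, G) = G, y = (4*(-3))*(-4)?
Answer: 7744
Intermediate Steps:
y = 48 (y = -12*(-4) = 48)
c(K) = 48 + K (c(K) = 1*(K + 48) = 1*(48 + K) = 48 + K)
(P(6, -18) + I(-14, c(E(-3, 1))))² = (6*(-18) + (6 - 1*(-14)))² = (-108 + (6 + 14))² = (-108 + 20)² = (-88)² = 7744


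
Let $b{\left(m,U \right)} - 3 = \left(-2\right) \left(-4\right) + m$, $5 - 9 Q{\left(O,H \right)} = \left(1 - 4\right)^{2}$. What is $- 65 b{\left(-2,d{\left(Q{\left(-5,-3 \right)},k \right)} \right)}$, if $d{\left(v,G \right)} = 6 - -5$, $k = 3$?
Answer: $-585$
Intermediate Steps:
$Q{\left(O,H \right)} = - \frac{4}{9}$ ($Q{\left(O,H \right)} = \frac{5}{9} - \frac{\left(1 - 4\right)^{2}}{9} = \frac{5}{9} - \frac{\left(-3\right)^{2}}{9} = \frac{5}{9} - 1 = - \frac{4}{9}$)
$d{\left(v,G \right)} = 11$ ($d{\left(v,G \right)} = 6 + 5 = 11$)
$b{\left(m,U \right)} = 11 + m$ ($b{\left(m,U \right)} = 3 + \left(\left(-2\right) \left(-4\right) + m\right) = 3 + \left(8 + m\right) = 11 + m$)
$- 65 b{\left(-2,d{\left(Q{\left(-5,-3 \right)},k \right)} \right)} = - 65 \left(11 - 2\right) = \left(-65\right) 9 = -585$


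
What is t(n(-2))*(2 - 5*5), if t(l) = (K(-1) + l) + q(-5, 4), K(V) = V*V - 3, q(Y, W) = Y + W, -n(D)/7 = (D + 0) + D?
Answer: -575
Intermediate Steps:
n(D) = -14*D (n(D) = -7*((D + 0) + D) = -7*(D + D) = -14*D)
q(Y, W) = W + Y
K(V) = -3 + V² (K(V) = V² - 3 = -3 + V²)
t(l) = -3 + l (t(l) = ((-3 + (-1)²) + l) + (4 - 5) = ((-3 + 1) + l) - 1 = (-2 + l) - 1 = -3 + l)
t(n(-2))*(2 - 5*5) = (-3 - 14*(-2))*(2 - 5*5) = (-3 + 28)*(2 - 25) = 25*(-23) = -575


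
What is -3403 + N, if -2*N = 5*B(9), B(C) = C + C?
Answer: -3448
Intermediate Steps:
B(C) = 2*C
N = -45 (N = -5*2*9/2 = -5*18/2 = -1/2*90 = -45)
-3403 + N = -3403 - 45 = -3448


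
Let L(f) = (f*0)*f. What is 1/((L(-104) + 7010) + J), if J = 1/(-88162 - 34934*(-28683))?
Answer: 3530762568/24750645601681 ≈ 0.00014265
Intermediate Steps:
L(f) = 0 (L(f) = 0*f = 0)
J = 1/3530762568 (J = -1/28683/(-123096) = -1/123096*(-1/28683) = 1/3530762568 ≈ 2.8322e-10)
1/((L(-104) + 7010) + J) = 1/((0 + 7010) + 1/3530762568) = 1/(7010 + 1/3530762568) = 1/(24750645601681/3530762568) = 3530762568/24750645601681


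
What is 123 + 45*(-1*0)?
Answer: 123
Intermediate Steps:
123 + 45*(-1*0) = 123 + 45*0 = 123 + 0 = 123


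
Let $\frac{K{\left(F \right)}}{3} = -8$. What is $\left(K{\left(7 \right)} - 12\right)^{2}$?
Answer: $1296$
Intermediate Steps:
$K{\left(F \right)} = -24$ ($K{\left(F \right)} = 3 \left(-8\right) = -24$)
$\left(K{\left(7 \right)} - 12\right)^{2} = \left(-24 - 12\right)^{2} = \left(-36\right)^{2} = 1296$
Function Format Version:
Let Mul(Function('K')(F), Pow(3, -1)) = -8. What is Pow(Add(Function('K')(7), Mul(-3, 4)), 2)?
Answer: 1296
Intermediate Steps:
Function('K')(F) = -24 (Function('K')(F) = Mul(3, -8) = -24)
Pow(Add(Function('K')(7), Mul(-3, 4)), 2) = Pow(Add(-24, Mul(-3, 4)), 2) = Pow(Add(-24, -12), 2) = Pow(-36, 2) = 1296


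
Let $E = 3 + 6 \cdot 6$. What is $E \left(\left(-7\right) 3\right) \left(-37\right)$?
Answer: $30303$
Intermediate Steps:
$E = 39$ ($E = 3 + 36 = 39$)
$E \left(\left(-7\right) 3\right) \left(-37\right) = 39 \left(\left(-7\right) 3\right) \left(-37\right) = 39 \left(-21\right) \left(-37\right) = \left(-819\right) \left(-37\right) = 30303$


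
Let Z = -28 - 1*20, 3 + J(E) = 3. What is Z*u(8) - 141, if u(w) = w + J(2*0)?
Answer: -525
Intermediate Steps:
J(E) = 0 (J(E) = -3 + 3 = 0)
u(w) = w (u(w) = w + 0 = w)
Z = -48 (Z = -28 - 20 = -48)
Z*u(8) - 141 = -48*8 - 141 = -384 - 141 = -525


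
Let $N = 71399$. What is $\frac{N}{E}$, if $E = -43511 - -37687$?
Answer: $- \frac{71399}{5824} \approx -12.259$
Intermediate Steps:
$E = -5824$ ($E = -43511 + 37687 = -5824$)
$\frac{N}{E} = \frac{71399}{-5824} = 71399 \left(- \frac{1}{5824}\right) = - \frac{71399}{5824}$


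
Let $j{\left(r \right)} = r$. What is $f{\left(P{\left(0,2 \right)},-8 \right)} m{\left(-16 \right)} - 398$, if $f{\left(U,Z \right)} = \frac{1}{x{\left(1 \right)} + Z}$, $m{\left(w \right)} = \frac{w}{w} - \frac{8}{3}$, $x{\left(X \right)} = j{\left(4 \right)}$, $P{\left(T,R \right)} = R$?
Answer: $- \frac{4771}{12} \approx -397.58$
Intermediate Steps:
$x{\left(X \right)} = 4$
$m{\left(w \right)} = - \frac{5}{3}$ ($m{\left(w \right)} = 1 - \frac{8}{3} = - \frac{5}{3}$)
$f{\left(U,Z \right)} = \frac{1}{4 + Z}$
$f{\left(P{\left(0,2 \right)},-8 \right)} m{\left(-16 \right)} - 398 = \frac{1}{4 - 8} \left(- \frac{5}{3}\right) - 398 = \frac{1}{-4} \left(- \frac{5}{3}\right) - 398 = \left(- \frac{1}{4}\right) \left(- \frac{5}{3}\right) - 398 = \frac{5}{12} - 398 = - \frac{4771}{12}$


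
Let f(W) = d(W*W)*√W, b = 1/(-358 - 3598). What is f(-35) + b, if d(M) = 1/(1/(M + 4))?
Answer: -1/3956 + 1229*I*√35 ≈ -0.00025278 + 7270.9*I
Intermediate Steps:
b = -1/3956 (b = 1/(-3956) = -1/3956 ≈ -0.00025278)
d(M) = 4 + M (d(M) = 1/(1/(4 + M)) = 4 + M)
f(W) = √W*(4 + W²) (f(W) = (4 + W*W)*√W = (4 + W²)*√W = √W*(4 + W²))
f(-35) + b = √(-35)*(4 + (-35)²) - 1/3956 = (I*√35)*(4 + 1225) - 1/3956 = (I*√35)*1229 - 1/3956 = 1229*I*√35 - 1/3956 = -1/3956 + 1229*I*√35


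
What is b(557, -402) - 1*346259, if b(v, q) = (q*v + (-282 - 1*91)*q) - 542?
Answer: -420769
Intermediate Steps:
b(v, q) = -542 - 373*q + q*v (b(v, q) = (q*v + (-282 - 91)*q) - 542 = (q*v - 373*q) - 542 = (-373*q + q*v) - 542 = -542 - 373*q + q*v)
b(557, -402) - 1*346259 = (-542 - 373*(-402) - 402*557) - 1*346259 = (-542 + 149946 - 223914) - 346259 = -74510 - 346259 = -420769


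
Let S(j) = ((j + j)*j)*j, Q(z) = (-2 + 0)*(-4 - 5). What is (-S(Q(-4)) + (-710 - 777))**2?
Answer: 172948801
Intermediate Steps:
Q(z) = 18 (Q(z) = -2*(-9) = 18)
S(j) = 2*j**3 (S(j) = ((2*j)*j)*j = (2*j**2)*j = 2*j**3)
(-S(Q(-4)) + (-710 - 777))**2 = (-2*18**3 + (-710 - 777))**2 = (-2*5832 - 1487)**2 = (-1*11664 - 1487)**2 = (-11664 - 1487)**2 = (-13151)**2 = 172948801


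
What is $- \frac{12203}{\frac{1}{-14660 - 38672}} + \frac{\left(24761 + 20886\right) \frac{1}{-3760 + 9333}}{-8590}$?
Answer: $\frac{31155640833994073}{47872070} \approx 6.5081 \cdot 10^{8}$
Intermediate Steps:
$- \frac{12203}{\frac{1}{-14660 - 38672}} + \frac{\left(24761 + 20886\right) \frac{1}{-3760 + 9333}}{-8590} = - \frac{12203}{\frac{1}{-53332}} + \frac{45647}{5573} \left(- \frac{1}{8590}\right) = - \frac{12203}{- \frac{1}{53332}} + 45647 \cdot \frac{1}{5573} \left(- \frac{1}{8590}\right) = \left(-12203\right) \left(-53332\right) + \frac{45647}{5573} \left(- \frac{1}{8590}\right) = 650810396 - \frac{45647}{47872070} = \frac{31155640833994073}{47872070}$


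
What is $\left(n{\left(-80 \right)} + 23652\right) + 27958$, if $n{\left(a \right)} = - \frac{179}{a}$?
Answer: $\frac{4128979}{80} \approx 51612.0$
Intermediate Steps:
$\left(n{\left(-80 \right)} + 23652\right) + 27958 = \left(- \frac{179}{-80} + 23652\right) + 27958 = \left(\left(-179\right) \left(- \frac{1}{80}\right) + 23652\right) + 27958 = \left(\frac{179}{80} + 23652\right) + 27958 = \frac{1892339}{80} + 27958 = \frac{4128979}{80}$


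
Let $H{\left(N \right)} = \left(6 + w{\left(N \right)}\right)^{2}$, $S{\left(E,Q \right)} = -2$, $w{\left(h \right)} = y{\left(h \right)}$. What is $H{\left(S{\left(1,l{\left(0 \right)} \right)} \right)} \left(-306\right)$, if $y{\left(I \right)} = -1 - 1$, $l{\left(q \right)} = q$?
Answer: $-4896$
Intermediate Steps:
$y{\left(I \right)} = -2$
$w{\left(h \right)} = -2$
$H{\left(N \right)} = 16$ ($H{\left(N \right)} = \left(6 - 2\right)^{2} = 4^{2} = 16$)
$H{\left(S{\left(1,l{\left(0 \right)} \right)} \right)} \left(-306\right) = 16 \left(-306\right) = -4896$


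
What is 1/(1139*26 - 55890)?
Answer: -1/26276 ≈ -3.8058e-5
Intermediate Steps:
1/(1139*26 - 55890) = 1/(29614 - 55890) = 1/(-26276) = -1/26276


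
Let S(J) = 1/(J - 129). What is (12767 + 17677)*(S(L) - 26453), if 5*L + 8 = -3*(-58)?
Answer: -385755680448/479 ≈ -8.0534e+8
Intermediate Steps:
L = 166/5 (L = -8/5 + (-3*(-58))/5 = -8/5 + (⅕)*174 = -8/5 + 174/5 = 166/5 ≈ 33.200)
S(J) = 1/(-129 + J)
(12767 + 17677)*(S(L) - 26453) = (12767 + 17677)*(1/(-129 + 166/5) - 26453) = 30444*(1/(-479/5) - 26453) = 30444*(-5/479 - 26453) = 30444*(-12670992/479) = -385755680448/479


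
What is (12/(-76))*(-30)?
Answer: 90/19 ≈ 4.7368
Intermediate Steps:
(12/(-76))*(-30) = (12*(-1/76))*(-30) = -3/19*(-30) = 90/19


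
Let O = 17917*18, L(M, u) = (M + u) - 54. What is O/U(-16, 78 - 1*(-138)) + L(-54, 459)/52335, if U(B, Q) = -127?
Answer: -1875367437/738505 ≈ -2539.4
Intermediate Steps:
L(M, u) = -54 + M + u
O = 322506
O/U(-16, 78 - 1*(-138)) + L(-54, 459)/52335 = 322506/(-127) + (-54 - 54 + 459)/52335 = 322506*(-1/127) + 351*(1/52335) = -322506/127 + 39/5815 = -1875367437/738505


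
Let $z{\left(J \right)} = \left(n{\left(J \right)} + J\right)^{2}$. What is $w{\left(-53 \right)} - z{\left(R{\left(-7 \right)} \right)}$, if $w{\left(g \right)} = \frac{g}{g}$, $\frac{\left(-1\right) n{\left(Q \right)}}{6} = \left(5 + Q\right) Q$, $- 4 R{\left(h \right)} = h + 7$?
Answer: $1$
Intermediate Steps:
$R{\left(h \right)} = - \frac{7}{4} - \frac{h}{4}$ ($R{\left(h \right)} = - \frac{h + 7}{4} = - \frac{7 + h}{4} = - \frac{7}{4} - \frac{h}{4}$)
$n{\left(Q \right)} = - 6 Q \left(5 + Q\right)$ ($n{\left(Q \right)} = - 6 \left(5 + Q\right) Q = - 6 Q \left(5 + Q\right)$)
$z{\left(J \right)} = \left(J - 6 J \left(5 + J\right)\right)^{2}$ ($z{\left(J \right)} = \left(- 6 J \left(5 + J\right) + J\right)^{2} = \left(J - 6 J \left(5 + J\right)\right)^{2}$)
$w{\left(g \right)} = 1$
$w{\left(-53 \right)} - z{\left(R{\left(-7 \right)} \right)} = 1 - \left(- \frac{7}{4} - - \frac{7}{4}\right)^{2} \left(29 + 6 \left(- \frac{7}{4} - - \frac{7}{4}\right)\right)^{2} = 1 - \left(- \frac{7}{4} + \frac{7}{4}\right)^{2} \left(29 + 6 \left(- \frac{7}{4} + \frac{7}{4}\right)\right)^{2} = 1 - 0^{2} \left(29 + 6 \cdot 0\right)^{2} = 1 - 0 \left(29 + 0\right)^{2} = 1 - 0 \cdot 29^{2} = 1 - 0 \cdot 841 = 1 - 0 = 1 + 0 = 1$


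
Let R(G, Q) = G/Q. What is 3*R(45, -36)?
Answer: -15/4 ≈ -3.7500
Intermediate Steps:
3*R(45, -36) = 3*(45/(-36)) = 3*(45*(-1/36)) = 3*(-5/4) = -15/4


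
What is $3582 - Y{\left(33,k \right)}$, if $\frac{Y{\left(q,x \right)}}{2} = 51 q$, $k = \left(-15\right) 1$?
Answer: $216$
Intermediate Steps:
$k = -15$
$Y{\left(q,x \right)} = 102 q$ ($Y{\left(q,x \right)} = 2 \cdot 51 q = 102 q$)
$3582 - Y{\left(33,k \right)} = 3582 - 102 \cdot 33 = 3582 - 3366 = 216$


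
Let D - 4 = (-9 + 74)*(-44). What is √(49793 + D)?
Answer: √46937 ≈ 216.65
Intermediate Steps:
D = -2856 (D = 4 + (-9 + 74)*(-44) = 4 + 65*(-44) = 4 - 2860 = -2856)
√(49793 + D) = √(49793 - 2856) = √46937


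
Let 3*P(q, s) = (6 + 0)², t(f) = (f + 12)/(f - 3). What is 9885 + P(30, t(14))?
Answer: 9897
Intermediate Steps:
t(f) = (12 + f)/(-3 + f)
P(q, s) = 12 (P(q, s) = (6 + 0)²/3 = (⅓)*6² = (⅓)*36 = 12)
9885 + P(30, t(14)) = 9885 + 12 = 9897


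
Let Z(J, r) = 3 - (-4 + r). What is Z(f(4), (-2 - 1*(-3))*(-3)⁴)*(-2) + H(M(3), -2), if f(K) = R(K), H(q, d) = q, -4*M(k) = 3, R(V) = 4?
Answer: 589/4 ≈ 147.25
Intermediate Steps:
M(k) = -¾ (M(k) = -¼*3 = -¾)
f(K) = 4
Z(J, r) = 7 - r (Z(J, r) = 3 + (4 - r) = 7 - r)
Z(f(4), (-2 - 1*(-3))*(-3)⁴)*(-2) + H(M(3), -2) = (7 - (-2 - 1*(-3))*(-3)⁴)*(-2) - ¾ = (7 - (-2 + 3)*81)*(-2) - ¾ = (7 - 81)*(-2) - ¾ = -74*(-2) - ¾ = 148 - ¾ = 589/4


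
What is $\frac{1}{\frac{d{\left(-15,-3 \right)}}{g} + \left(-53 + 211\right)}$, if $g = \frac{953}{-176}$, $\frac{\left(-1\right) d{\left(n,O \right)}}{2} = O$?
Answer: $\frac{953}{149518} \approx 0.0063738$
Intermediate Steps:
$d{\left(n,O \right)} = - 2 O$
$g = - \frac{953}{176}$ ($g = 953 \left(- \frac{1}{176}\right) = - \frac{953}{176} \approx -5.4148$)
$\frac{1}{\frac{d{\left(-15,-3 \right)}}{g} + \left(-53 + 211\right)} = \frac{1}{\frac{\left(-2\right) \left(-3\right)}{- \frac{953}{176}} + \left(-53 + 211\right)} = \frac{1}{6 \left(- \frac{176}{953}\right) + 158} = \frac{1}{- \frac{1056}{953} + 158} = \frac{1}{\frac{149518}{953}} = \frac{953}{149518}$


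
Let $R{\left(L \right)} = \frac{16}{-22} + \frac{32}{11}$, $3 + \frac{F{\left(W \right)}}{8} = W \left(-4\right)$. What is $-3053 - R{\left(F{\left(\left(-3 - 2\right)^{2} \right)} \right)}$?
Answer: $- \frac{33607}{11} \approx -3055.2$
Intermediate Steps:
$F{\left(W \right)} = -24 - 32 W$ ($F{\left(W \right)} = -24 + 8 W \left(-4\right) = -24 + 8 \left(- 4 W\right) = -24 - 32 W$)
$R{\left(L \right)} = \frac{24}{11}$ ($R{\left(L \right)} = 16 \left(- \frac{1}{22}\right) + 32 \cdot \frac{1}{11} = - \frac{8}{11} + \frac{32}{11} = \frac{24}{11}$)
$-3053 - R{\left(F{\left(\left(-3 - 2\right)^{2} \right)} \right)} = -3053 - \frac{24}{11} = - \frac{33607}{11}$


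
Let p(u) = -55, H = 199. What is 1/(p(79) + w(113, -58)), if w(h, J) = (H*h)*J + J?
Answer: -1/1304359 ≈ -7.6666e-7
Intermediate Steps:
w(h, J) = J + 199*J*h (w(h, J) = (199*h)*J + J = 199*J*h + J = J + 199*J*h)
1/(p(79) + w(113, -58)) = 1/(-55 - 58*(1 + 199*113)) = 1/(-55 - 58*(1 + 22487)) = 1/(-55 - 58*22488) = 1/(-55 - 1304304) = 1/(-1304359) = -1/1304359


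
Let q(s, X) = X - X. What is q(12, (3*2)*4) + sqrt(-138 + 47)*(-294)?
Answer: -294*I*sqrt(91) ≈ -2804.6*I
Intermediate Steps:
q(s, X) = 0
q(12, (3*2)*4) + sqrt(-138 + 47)*(-294) = 0 + sqrt(-138 + 47)*(-294) = 0 + sqrt(-91)*(-294) = 0 + (I*sqrt(91))*(-294) = 0 - 294*I*sqrt(91) = -294*I*sqrt(91)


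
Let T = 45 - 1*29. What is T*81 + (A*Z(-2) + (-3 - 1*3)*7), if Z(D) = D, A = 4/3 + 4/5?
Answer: 18746/15 ≈ 1249.7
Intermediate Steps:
A = 32/15 (A = 4*(1/3) + 4*(1/5) = 4/3 + 4/5 = 32/15 ≈ 2.1333)
T = 16 (T = 45 - 29 = 16)
T*81 + (A*Z(-2) + (-3 - 1*3)*7) = 16*81 + ((32/15)*(-2) + (-3 - 1*3)*7) = 1296 + (-64/15 + (-3 - 3)*7) = 1296 + (-64/15 - 6*7) = 1296 + (-64/15 - 42) = 1296 - 694/15 = 18746/15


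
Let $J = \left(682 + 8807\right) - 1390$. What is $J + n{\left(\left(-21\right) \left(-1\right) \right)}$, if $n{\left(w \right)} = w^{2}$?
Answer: $8540$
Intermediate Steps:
$J = 8099$ ($J = 9489 - 1390 = 8099$)
$J + n{\left(\left(-21\right) \left(-1\right) \right)} = 8099 + \left(\left(-21\right) \left(-1\right)\right)^{2} = 8099 + 21^{2} = 8099 + 441 = 8540$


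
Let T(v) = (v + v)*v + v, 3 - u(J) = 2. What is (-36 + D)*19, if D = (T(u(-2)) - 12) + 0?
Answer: -855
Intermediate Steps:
u(J) = 1 (u(J) = 3 - 1*2 = 3 - 2 = 1)
T(v) = v + 2*v² (T(v) = (2*v)*v + v = 2*v² + v = v + 2*v²)
D = -9 (D = (1*(1 + 2*1) - 12) + 0 = (1*(1 + 2) - 12) + 0 = (1*3 - 12) + 0 = (3 - 12) + 0 = -9 + 0 = -9)
(-36 + D)*19 = (-36 - 9)*19 = -45*19 = -855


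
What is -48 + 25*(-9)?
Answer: -273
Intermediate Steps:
-48 + 25*(-9) = -48 - 225 = -273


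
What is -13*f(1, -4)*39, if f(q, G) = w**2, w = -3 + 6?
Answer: -4563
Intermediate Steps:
w = 3
f(q, G) = 9 (f(q, G) = 3**2 = 9)
-13*f(1, -4)*39 = -13*9*39 = -117*39 = -4563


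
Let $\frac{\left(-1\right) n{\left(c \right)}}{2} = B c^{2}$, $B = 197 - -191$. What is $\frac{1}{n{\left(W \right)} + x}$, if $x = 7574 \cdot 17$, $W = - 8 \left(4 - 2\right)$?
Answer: $- \frac{1}{69898} \approx -1.4307 \cdot 10^{-5}$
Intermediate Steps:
$B = 388$ ($B = 197 + 191 = 388$)
$W = -16$ ($W = \left(-8\right) 2 = -16$)
$x = 128758$
$n{\left(c \right)} = - 776 c^{2}$ ($n{\left(c \right)} = - 2 \cdot 388 c^{2} = - 776 c^{2}$)
$\frac{1}{n{\left(W \right)} + x} = \frac{1}{- 776 \left(-16\right)^{2} + 128758} = \frac{1}{\left(-776\right) 256 + 128758} = \frac{1}{-198656 + 128758} = \frac{1}{-69898} = - \frac{1}{69898}$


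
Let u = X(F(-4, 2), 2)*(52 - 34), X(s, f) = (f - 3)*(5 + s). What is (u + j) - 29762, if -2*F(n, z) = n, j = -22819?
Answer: -52707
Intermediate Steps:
F(n, z) = -n/2
X(s, f) = (-3 + f)*(5 + s)
u = -126 (u = (-15 - (-3)*(-4)/2 + 5*2 + 2*(-½*(-4)))*(52 - 34) = (-15 - 3*2 + 10 + 2*2)*18 = (-15 - 6 + 10 + 4)*18 = -7*18 = -126)
(u + j) - 29762 = (-126 - 22819) - 29762 = -22945 - 29762 = -52707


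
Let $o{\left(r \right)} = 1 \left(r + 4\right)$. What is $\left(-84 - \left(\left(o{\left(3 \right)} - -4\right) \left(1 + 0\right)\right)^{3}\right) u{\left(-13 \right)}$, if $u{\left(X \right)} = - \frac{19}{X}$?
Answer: $- \frac{26885}{13} \approx -2068.1$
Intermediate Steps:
$o{\left(r \right)} = 4 + r$ ($o{\left(r \right)} = 1 \left(4 + r\right) = 4 + r$)
$\left(-84 - \left(\left(o{\left(3 \right)} - -4\right) \left(1 + 0\right)\right)^{3}\right) u{\left(-13 \right)} = \left(-84 - \left(\left(\left(4 + 3\right) - -4\right) \left(1 + 0\right)\right)^{3}\right) \left(- \frac{19}{-13}\right) = \left(-84 - \left(\left(7 + 4\right) 1\right)^{3}\right) \left(\left(-19\right) \left(- \frac{1}{13}\right)\right) = \left(-84 - \left(11 \cdot 1\right)^{3}\right) \frac{19}{13} = \left(-84 - 11^{3}\right) \frac{19}{13} = \left(-84 - 1331\right) \frac{19}{13} = \left(-1415\right) \frac{19}{13} = - \frac{26885}{13}$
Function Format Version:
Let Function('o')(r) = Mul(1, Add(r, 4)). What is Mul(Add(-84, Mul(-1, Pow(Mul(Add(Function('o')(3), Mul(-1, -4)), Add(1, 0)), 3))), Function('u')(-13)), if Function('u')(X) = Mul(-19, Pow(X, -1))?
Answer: Rational(-26885, 13) ≈ -2068.1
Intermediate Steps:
Function('o')(r) = Add(4, r) (Function('o')(r) = Mul(1, Add(4, r)) = Add(4, r))
Mul(Add(-84, Mul(-1, Pow(Mul(Add(Function('o')(3), Mul(-1, -4)), Add(1, 0)), 3))), Function('u')(-13)) = Mul(Add(-84, Mul(-1, Pow(Mul(Add(Add(4, 3), Mul(-1, -4)), Add(1, 0)), 3))), Mul(-19, Pow(-13, -1))) = Mul(Add(-84, Mul(-1, Pow(Mul(Add(7, 4), 1), 3))), Mul(-19, Rational(-1, 13))) = Mul(Add(-84, Mul(-1, Pow(Mul(11, 1), 3))), Rational(19, 13)) = Mul(Add(-84, Mul(-1, Pow(11, 3))), Rational(19, 13)) = Mul(Add(-84, Mul(-1, 1331)), Rational(19, 13)) = Mul(Add(-84, -1331), Rational(19, 13)) = Mul(-1415, Rational(19, 13)) = Rational(-26885, 13)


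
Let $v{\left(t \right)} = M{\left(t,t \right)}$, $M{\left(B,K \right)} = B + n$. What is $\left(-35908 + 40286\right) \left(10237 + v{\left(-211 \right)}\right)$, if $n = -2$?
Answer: $43885072$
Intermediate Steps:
$M{\left(B,K \right)} = -2 + B$ ($M{\left(B,K \right)} = B - 2 = -2 + B$)
$v{\left(t \right)} = -2 + t$
$\left(-35908 + 40286\right) \left(10237 + v{\left(-211 \right)}\right) = \left(-35908 + 40286\right) \left(10237 - 213\right) = 4378 \left(10237 - 213\right) = 4378 \cdot 10024 = 43885072$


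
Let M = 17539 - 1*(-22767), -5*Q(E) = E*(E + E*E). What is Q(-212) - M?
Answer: 9281654/5 ≈ 1.8563e+6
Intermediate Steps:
Q(E) = -E*(E + E**2)/5 (Q(E) = -E*(E + E*E)/5 = -E*(E + E**2)/5)
M = 40306 (M = 17539 + 22767 = 40306)
Q(-212) - M = (1/5)*(-212)**2*(-1 - 1*(-212)) - 1*40306 = (1/5)*44944*(-1 + 212) - 40306 = (1/5)*44944*211 - 40306 = 9483184/5 - 40306 = 9281654/5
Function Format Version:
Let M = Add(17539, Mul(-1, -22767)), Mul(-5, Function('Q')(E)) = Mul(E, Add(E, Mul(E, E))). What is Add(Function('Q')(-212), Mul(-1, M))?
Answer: Rational(9281654, 5) ≈ 1.8563e+6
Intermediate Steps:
Function('Q')(E) = Mul(Rational(-1, 5), E, Add(E, Pow(E, 2))) (Function('Q')(E) = Mul(Rational(-1, 5), Mul(E, Add(E, Mul(E, E)))) = Mul(Rational(-1, 5), Mul(E, Add(E, Pow(E, 2)))) = Mul(Rational(-1, 5), E, Add(E, Pow(E, 2))))
M = 40306 (M = Add(17539, 22767) = 40306)
Add(Function('Q')(-212), Mul(-1, M)) = Add(Mul(Rational(1, 5), Pow(-212, 2), Add(-1, Mul(-1, -212))), Mul(-1, 40306)) = Add(Mul(Rational(1, 5), 44944, Add(-1, 212)), -40306) = Add(Mul(Rational(1, 5), 44944, 211), -40306) = Add(Rational(9483184, 5), -40306) = Rational(9281654, 5)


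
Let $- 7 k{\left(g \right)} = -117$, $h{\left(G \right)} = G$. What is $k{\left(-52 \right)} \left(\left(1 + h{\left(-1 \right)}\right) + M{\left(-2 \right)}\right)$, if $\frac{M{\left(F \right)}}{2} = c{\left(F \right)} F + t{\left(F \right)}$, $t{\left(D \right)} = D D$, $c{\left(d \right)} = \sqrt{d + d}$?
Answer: $\frac{936}{7} - \frac{936 i}{7} \approx 133.71 - 133.71 i$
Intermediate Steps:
$c{\left(d \right)} = \sqrt{2} \sqrt{d}$ ($c{\left(d \right)} = \sqrt{2 d} = \sqrt{2} \sqrt{d}$)
$k{\left(g \right)} = \frac{117}{7}$ ($k{\left(g \right)} = \left(- \frac{1}{7}\right) \left(-117\right) = \frac{117}{7}$)
$t{\left(D \right)} = D^{2}$
$M{\left(F \right)} = 2 F^{2} + 2 \sqrt{2} F^{\frac{3}{2}}$ ($M{\left(F \right)} = 2 \left(\sqrt{2} \sqrt{F} F + F^{2}\right) = 2 \left(\sqrt{2} F^{\frac{3}{2}} + F^{2}\right) = 2 \left(F^{2} + \sqrt{2} F^{\frac{3}{2}}\right) = 2 F^{2} + 2 \sqrt{2} F^{\frac{3}{2}}$)
$k{\left(-52 \right)} \left(\left(1 + h{\left(-1 \right)}\right) + M{\left(-2 \right)}\right) = \frac{117 \left(\left(1 - 1\right) + \left(2 \left(-2\right)^{2} + 2 \sqrt{2} \left(-2\right)^{\frac{3}{2}}\right)\right)}{7} = \frac{117 \left(0 + \left(2 \cdot 4 + 2 \sqrt{2} \left(- 2 i \sqrt{2}\right)\right)\right)}{7} = \frac{117 \left(0 + \left(8 - 8 i\right)\right)}{7} = \frac{117 \left(8 - 8 i\right)}{7} = \frac{936}{7} - \frac{936 i}{7}$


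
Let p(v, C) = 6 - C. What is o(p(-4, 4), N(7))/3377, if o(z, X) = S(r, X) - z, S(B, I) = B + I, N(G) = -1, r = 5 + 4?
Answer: 6/3377 ≈ 0.0017767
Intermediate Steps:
r = 9
o(z, X) = 9 + X - z (o(z, X) = (9 + X) - z = 9 + X - z)
o(p(-4, 4), N(7))/3377 = (9 - 1 - (6 - 1*4))/3377 = (9 - 1 - (6 - 4))*(1/3377) = (9 - 1 - 1*2)*(1/3377) = (9 - 1 - 2)*(1/3377) = 6*(1/3377) = 6/3377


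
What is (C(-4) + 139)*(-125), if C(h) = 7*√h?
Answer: -17375 - 1750*I ≈ -17375.0 - 1750.0*I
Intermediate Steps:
(C(-4) + 139)*(-125) = (7*√(-4) + 139)*(-125) = (7*(2*I) + 139)*(-125) = (14*I + 139)*(-125) = (139 + 14*I)*(-125) = -17375 - 1750*I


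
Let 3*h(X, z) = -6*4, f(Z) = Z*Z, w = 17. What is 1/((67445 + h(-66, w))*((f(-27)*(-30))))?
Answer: -1/1474847190 ≈ -6.7804e-10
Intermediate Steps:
f(Z) = Z**2
h(X, z) = -8 (h(X, z) = (-6*4)/3 = (1/3)*(-24) = -8)
1/((67445 + h(-66, w))*((f(-27)*(-30)))) = 1/((67445 - 8)*(((-27)**2*(-30)))) = 1/(67437*((729*(-30)))) = (1/67437)/(-21870) = (1/67437)*(-1/21870) = -1/1474847190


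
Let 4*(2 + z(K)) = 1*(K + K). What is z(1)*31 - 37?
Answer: -167/2 ≈ -83.500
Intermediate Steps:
z(K) = -2 + K/2 (z(K) = -2 + (1*(K + K))/4 = -2 + (1*(2*K))/4 = -2 + (2*K)/4 = -2 + K/2)
z(1)*31 - 37 = (-2 + (1/2)*1)*31 - 37 = (-2 + 1/2)*31 - 37 = -3/2*31 - 37 = -93/2 - 37 = -167/2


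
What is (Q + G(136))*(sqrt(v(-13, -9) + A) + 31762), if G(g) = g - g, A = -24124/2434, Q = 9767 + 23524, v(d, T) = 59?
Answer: 1057388742 + 33291*sqrt(72704797)/1217 ≈ 1.0576e+9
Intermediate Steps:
Q = 33291
A = -12062/1217 (A = -24124*1/2434 = -12062/1217 ≈ -9.9113)
G(g) = 0
(Q + G(136))*(sqrt(v(-13, -9) + A) + 31762) = (33291 + 0)*(sqrt(59 - 12062/1217) + 31762) = 33291*(sqrt(59741/1217) + 31762) = 33291*(sqrt(72704797)/1217 + 31762) = 33291*(31762 + sqrt(72704797)/1217) = 1057388742 + 33291*sqrt(72704797)/1217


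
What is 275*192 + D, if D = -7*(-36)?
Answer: 53052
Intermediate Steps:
D = 252
275*192 + D = 275*192 + 252 = 52800 + 252 = 53052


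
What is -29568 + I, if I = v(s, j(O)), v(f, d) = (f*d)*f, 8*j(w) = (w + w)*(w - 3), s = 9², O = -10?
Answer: 367329/2 ≈ 1.8366e+5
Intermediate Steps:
s = 81
j(w) = w*(-3 + w)/4 (j(w) = ((w + w)*(w - 3))/8 = ((2*w)*(-3 + w))/8 = (2*w*(-3 + w))/8 = w*(-3 + w)/4)
v(f, d) = d*f² (v(f, d) = (d*f)*f = d*f²)
I = 426465/2 (I = ((¼)*(-10)*(-3 - 10))*81² = ((¼)*(-10)*(-13))*6561 = (65/2)*6561 = 426465/2 ≈ 2.1323e+5)
-29568 + I = -29568 + 426465/2 = 367329/2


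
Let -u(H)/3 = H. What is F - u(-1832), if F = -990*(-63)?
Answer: 56874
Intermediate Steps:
u(H) = -3*H
F = 62370
F - u(-1832) = 62370 - (-3)*(-1832) = 62370 - 1*5496 = 62370 - 5496 = 56874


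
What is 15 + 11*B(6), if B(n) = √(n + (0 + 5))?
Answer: 15 + 11*√11 ≈ 51.483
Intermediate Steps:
B(n) = √(5 + n) (B(n) = √(n + 5) = √(5 + n))
15 + 11*B(6) = 15 + 11*√(5 + 6) = 15 + 11*√11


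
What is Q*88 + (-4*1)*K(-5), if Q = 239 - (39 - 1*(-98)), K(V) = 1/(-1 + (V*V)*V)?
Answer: 565490/63 ≈ 8976.0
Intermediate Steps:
K(V) = 1/(-1 + V³) (K(V) = 1/(-1 + V²*V) = 1/(-1 + V³))
Q = 102 (Q = 239 - (39 + 98) = 239 - 1*137 = 239 - 137 = 102)
Q*88 + (-4*1)*K(-5) = 102*88 + (-4*1)/(-1 + (-5)³) = 8976 - 4/(-1 - 125) = 8976 - 4/(-126) = 8976 - 4*(-1/126) = 8976 + 2/63 = 565490/63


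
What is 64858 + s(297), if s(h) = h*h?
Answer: 153067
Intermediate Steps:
s(h) = h²
64858 + s(297) = 64858 + 297² = 64858 + 88209 = 153067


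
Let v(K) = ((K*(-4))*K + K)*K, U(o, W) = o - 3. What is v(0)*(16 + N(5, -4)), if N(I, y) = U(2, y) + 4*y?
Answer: 0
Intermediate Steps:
U(o, W) = -3 + o
v(K) = K*(K - 4*K**2) (v(K) = ((-4*K)*K + K)*K = (-4*K**2 + K)*K = (K - 4*K**2)*K = K*(K - 4*K**2))
N(I, y) = -1 + 4*y (N(I, y) = (-3 + 2) + 4*y = -1 + 4*y)
v(0)*(16 + N(5, -4)) = (0**2*(1 - 4*0))*(16 + (-1 + 4*(-4))) = (0*(1 + 0))*(16 + (-1 - 16)) = (0*1)*(16 - 17) = 0*(-1) = 0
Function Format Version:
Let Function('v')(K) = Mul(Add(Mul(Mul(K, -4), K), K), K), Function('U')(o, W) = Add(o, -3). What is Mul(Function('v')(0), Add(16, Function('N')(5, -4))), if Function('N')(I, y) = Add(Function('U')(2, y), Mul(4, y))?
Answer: 0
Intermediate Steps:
Function('U')(o, W) = Add(-3, o)
Function('v')(K) = Mul(K, Add(K, Mul(-4, Pow(K, 2)))) (Function('v')(K) = Mul(Add(Mul(Mul(-4, K), K), K), K) = Mul(Add(Mul(-4, Pow(K, 2)), K), K) = Mul(Add(K, Mul(-4, Pow(K, 2))), K) = Mul(K, Add(K, Mul(-4, Pow(K, 2)))))
Function('N')(I, y) = Add(-1, Mul(4, y)) (Function('N')(I, y) = Add(Add(-3, 2), Mul(4, y)) = Add(-1, Mul(4, y)))
Mul(Function('v')(0), Add(16, Function('N')(5, -4))) = Mul(Mul(Pow(0, 2), Add(1, Mul(-4, 0))), Add(16, Add(-1, Mul(4, -4)))) = Mul(Mul(0, Add(1, 0)), Add(16, Add(-1, -16))) = Mul(Mul(0, 1), Add(16, -17)) = Mul(0, -1) = 0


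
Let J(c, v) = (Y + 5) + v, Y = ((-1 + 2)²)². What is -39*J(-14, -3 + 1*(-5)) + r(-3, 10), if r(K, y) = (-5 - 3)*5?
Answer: 38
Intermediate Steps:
Y = 1 (Y = (1²)² = 1² = 1)
r(K, y) = -40 (r(K, y) = -8*5 = -40)
J(c, v) = 6 + v (J(c, v) = (1 + 5) + v = 6 + v)
-39*J(-14, -3 + 1*(-5)) + r(-3, 10) = -39*(6 + (-3 + 1*(-5))) - 40 = -39*(6 + (-3 - 5)) - 40 = -39*(6 - 8) - 40 = -39*(-2) - 40 = 78 - 40 = 38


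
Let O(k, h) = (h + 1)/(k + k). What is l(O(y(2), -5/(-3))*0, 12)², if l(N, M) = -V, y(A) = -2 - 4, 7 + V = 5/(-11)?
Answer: 6724/121 ≈ 55.570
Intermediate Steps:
V = -82/11 (V = -7 + 5/(-11) = -7 + 5*(-1/11) = -7 - 5/11 = -82/11 ≈ -7.4545)
y(A) = -6
O(k, h) = (1 + h)/(2*k) (O(k, h) = (1 + h)/((2*k)) = (1 + h)*(1/(2*k)) = (1 + h)/(2*k))
l(N, M) = 82/11 (l(N, M) = -1*(-82/11) = 82/11)
l(O(y(2), -5/(-3))*0, 12)² = (82/11)² = 6724/121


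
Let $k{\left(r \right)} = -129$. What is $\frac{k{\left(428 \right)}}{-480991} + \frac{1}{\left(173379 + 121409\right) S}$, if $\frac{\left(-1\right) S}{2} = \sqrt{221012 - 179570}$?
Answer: $\frac{129}{480991} - \frac{\sqrt{41442}}{24433208592} \approx 0.00026819$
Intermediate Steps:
$S = - 2 \sqrt{41442}$ ($S = - 2 \sqrt{221012 - 179570} = - 2 \sqrt{41442} \approx -407.15$)
$\frac{k{\left(428 \right)}}{-480991} + \frac{1}{\left(173379 + 121409\right) S} = - \frac{129}{-480991} + \frac{1}{\left(173379 + 121409\right) \left(- 2 \sqrt{41442}\right)} = \left(-129\right) \left(- \frac{1}{480991}\right) + \frac{\left(- \frac{1}{82884}\right) \sqrt{41442}}{294788} = \frac{129}{480991} + \frac{\left(- \frac{1}{82884}\right) \sqrt{41442}}{294788} = \frac{129}{480991} - \frac{\sqrt{41442}}{24433208592}$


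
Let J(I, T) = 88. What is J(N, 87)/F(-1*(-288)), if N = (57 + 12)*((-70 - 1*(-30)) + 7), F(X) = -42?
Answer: -44/21 ≈ -2.0952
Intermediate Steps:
N = -2277 (N = 69*((-70 + 30) + 7) = 69*(-40 + 7) = 69*(-33) = -2277)
J(N, 87)/F(-1*(-288)) = 88/(-42) = 88*(-1/42) = -44/21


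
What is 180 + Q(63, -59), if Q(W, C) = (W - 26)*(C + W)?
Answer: 328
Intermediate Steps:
Q(W, C) = (-26 + W)*(C + W)
180 + Q(63, -59) = 180 + (63² - 26*(-59) - 26*63 - 59*63) = 180 + (3969 + 1534 - 1638 - 3717) = 180 + 148 = 328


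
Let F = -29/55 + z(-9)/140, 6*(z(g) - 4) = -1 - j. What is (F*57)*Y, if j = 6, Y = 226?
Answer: -2011739/308 ≈ -6531.6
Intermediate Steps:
z(g) = 17/6 (z(g) = 4 + (-1 - 1*6)/6 = 4 + (-1 - 6)/6 = 4 + (⅙)*(-7) = 4 - 7/6 = 17/6)
F = -937/1848 (F = -29/55 + (17/6)/140 = -29*1/55 + (17/6)*(1/140) = -29/55 + 17/840 = -937/1848 ≈ -0.50703)
(F*57)*Y = -937/1848*57*226 = -17803/616*226 = -2011739/308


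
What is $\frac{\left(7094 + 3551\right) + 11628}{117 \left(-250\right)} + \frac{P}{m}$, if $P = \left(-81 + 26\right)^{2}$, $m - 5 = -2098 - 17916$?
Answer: $- \frac{48558337}{53205750} \approx -0.91265$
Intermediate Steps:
$m = -20009$ ($m = 5 - 20014 = -20009$)
$P = 3025$ ($P = \left(-55\right)^{2} = 3025$)
$\frac{\left(7094 + 3551\right) + 11628}{117 \left(-250\right)} + \frac{P}{m} = \frac{\left(7094 + 3551\right) + 11628}{117 \left(-250\right)} + \frac{3025}{-20009} = \frac{10645 + 11628}{-29250} + 3025 \left(- \frac{1}{20009}\right) = 22273 \left(- \frac{1}{29250}\right) - \frac{275}{1819} = - \frac{22273}{29250} - \frac{275}{1819} = - \frac{48558337}{53205750}$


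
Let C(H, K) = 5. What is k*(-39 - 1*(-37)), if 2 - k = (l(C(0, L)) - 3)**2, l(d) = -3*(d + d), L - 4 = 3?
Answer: 2174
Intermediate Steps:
L = 7 (L = 4 + 3 = 7)
l(d) = -6*d
k = -1087 (k = 2 - (-6*5 - 3)**2 = 2 - (-30 - 3)**2 = 2 - 1*(-33)**2 = 2 - 1*1089 = 2 - 1089 = -1087)
k*(-39 - 1*(-37)) = -1087*(-39 - 1*(-37)) = -1087*(-39 + 37) = -1087*(-2) = 2174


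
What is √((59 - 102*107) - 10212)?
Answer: I*√21067 ≈ 145.14*I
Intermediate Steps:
√((59 - 102*107) - 10212) = √((59 - 10914) - 10212) = √(-10855 - 10212) = √(-21067) = I*√21067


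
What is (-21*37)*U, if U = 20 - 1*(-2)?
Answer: -17094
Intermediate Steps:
U = 22 (U = 20 + 2 = 22)
(-21*37)*U = -21*37*22 = -777*22 = -17094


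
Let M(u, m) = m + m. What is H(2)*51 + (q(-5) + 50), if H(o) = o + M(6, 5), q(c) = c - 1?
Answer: 656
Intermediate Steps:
M(u, m) = 2*m
q(c) = -1 + c
H(o) = 10 + o (H(o) = o + 2*5 = o + 10 = 10 + o)
H(2)*51 + (q(-5) + 50) = (10 + 2)*51 + ((-1 - 5) + 50) = 12*51 + (-6 + 50) = 612 + 44 = 656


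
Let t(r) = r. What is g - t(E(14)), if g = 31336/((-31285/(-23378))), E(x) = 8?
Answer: 732322728/31285 ≈ 23408.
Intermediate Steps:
g = 732573008/31285 (g = 31336/((-31285*(-1/23378))) = 31336/(31285/23378) = 31336*(23378/31285) = 732573008/31285 ≈ 23416.)
g - t(E(14)) = 732573008/31285 - 1*8 = 732573008/31285 - 8 = 732322728/31285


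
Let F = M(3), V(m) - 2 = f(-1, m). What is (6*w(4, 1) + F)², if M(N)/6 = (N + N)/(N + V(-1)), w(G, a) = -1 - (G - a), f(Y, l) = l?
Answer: 225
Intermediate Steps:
V(m) = 2 + m
w(G, a) = -1 + a - G (w(G, a) = -1 + (a - G) = -1 + a - G)
M(N) = 12*N/(1 + N) (M(N) = 6*((N + N)/(N + (2 - 1))) = 6*((2*N)/(N + 1)) = 6*((2*N)/(1 + N)) = 6*(2*N/(1 + N)) = 12*N/(1 + N))
F = 9 (F = 12*3/(1 + 3) = 12*3/4 = 12*3*(¼) = 9)
(6*w(4, 1) + F)² = (6*(-1 + 1 - 1*4) + 9)² = (6*(-1 + 1 - 4) + 9)² = (6*(-4) + 9)² = (-24 + 9)² = (-15)² = 225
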